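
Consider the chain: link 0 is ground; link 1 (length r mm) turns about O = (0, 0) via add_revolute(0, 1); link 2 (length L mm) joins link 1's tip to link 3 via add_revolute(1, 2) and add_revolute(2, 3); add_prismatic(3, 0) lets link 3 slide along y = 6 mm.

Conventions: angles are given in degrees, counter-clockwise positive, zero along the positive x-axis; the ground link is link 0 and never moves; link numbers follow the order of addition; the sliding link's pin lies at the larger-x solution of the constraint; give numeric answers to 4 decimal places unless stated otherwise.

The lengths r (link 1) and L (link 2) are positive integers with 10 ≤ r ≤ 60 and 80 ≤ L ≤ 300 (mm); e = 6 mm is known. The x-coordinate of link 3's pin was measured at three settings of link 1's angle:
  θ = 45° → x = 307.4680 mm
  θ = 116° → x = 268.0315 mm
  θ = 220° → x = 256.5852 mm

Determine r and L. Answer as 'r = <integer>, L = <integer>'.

constraint per measurement: (x − r cos θ)² + (r sin θ − e)² = L²
subtracting the θ₁ and θ₂ equations cancels the r² and L² terms:
r = (x₁² − x₂²) / (2[(x₁cos θ₁ + e sin θ₁) − (x₂cos θ₂ + e sin θ₂)]) = 34.0000 → r = 34
L² = (x₁ − r cos θ₁)² + (r sin θ₁ − e)² = 80656.0073 → L = 284.0000 → L = 284
check at θ₃=220°: x = 256.5852 (printed 256.5852) ✓

r = 34, L = 284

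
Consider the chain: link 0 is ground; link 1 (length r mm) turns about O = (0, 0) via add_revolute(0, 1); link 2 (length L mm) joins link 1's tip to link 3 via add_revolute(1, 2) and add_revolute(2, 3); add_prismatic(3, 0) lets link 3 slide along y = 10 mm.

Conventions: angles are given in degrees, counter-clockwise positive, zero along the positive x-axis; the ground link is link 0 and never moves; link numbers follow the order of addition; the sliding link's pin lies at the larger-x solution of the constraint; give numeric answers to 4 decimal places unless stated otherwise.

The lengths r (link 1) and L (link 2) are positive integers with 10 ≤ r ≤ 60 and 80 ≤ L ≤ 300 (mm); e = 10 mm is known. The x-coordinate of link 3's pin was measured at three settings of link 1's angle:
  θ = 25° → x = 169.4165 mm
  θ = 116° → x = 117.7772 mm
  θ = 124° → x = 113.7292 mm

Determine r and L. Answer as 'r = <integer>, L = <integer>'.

constraint per measurement: (x − r cos θ)² + (r sin θ − e)² = L²
subtracting the θ₁ and θ₂ equations cancels the r² and L² terms:
r = (x₁² − x₂²) / (2[(x₁cos θ₁ + e sin θ₁) − (x₂cos θ₂ + e sin θ₂)]) = 37.0000 → r = 37
L² = (x₁ − r cos θ₁)² + (r sin θ₁ − e)² = 18495.9945 → L = 136.0000 → L = 136
check at θ₃=124°: x = 113.7292 (printed 113.7292) ✓

r = 37, L = 136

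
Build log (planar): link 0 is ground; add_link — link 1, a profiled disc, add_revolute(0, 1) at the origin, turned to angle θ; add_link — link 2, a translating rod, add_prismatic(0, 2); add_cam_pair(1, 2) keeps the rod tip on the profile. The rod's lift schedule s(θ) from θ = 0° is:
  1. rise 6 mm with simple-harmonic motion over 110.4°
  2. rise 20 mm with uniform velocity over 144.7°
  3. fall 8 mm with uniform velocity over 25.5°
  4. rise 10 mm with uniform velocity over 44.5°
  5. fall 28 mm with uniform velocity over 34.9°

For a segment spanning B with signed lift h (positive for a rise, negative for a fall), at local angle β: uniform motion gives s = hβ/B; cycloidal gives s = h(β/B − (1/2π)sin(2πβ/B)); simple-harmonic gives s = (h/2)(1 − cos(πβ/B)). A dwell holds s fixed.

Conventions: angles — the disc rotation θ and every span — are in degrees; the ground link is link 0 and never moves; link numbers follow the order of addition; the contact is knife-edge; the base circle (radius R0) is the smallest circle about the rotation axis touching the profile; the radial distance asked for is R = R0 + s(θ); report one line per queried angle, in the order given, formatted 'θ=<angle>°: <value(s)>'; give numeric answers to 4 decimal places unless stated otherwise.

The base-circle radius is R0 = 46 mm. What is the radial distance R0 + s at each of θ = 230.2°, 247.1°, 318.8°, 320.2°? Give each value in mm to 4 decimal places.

seg 1 [0°–110.4°] simple-harmonic, h=6: full span → s += 6 → s = 6.0000
seg 2 [110.4°–255.1°] uniform, h=20: θ=230.2° here. β=119.8, B=144.7. 20·119.8/144.7 = 16.5584 → s = 22.5584
seg 2 [110.4°–255.1°] uniform, h=20: θ=247.1° here. β=136.7, B=144.7. 20·136.7/144.7 = 18.8943 → s = 24.8943
seg 2 [110.4°–255.1°] uniform, h=20: full span → s += 20 → s = 26.0000
seg 3 [255.1°–280.6°] uniform, h=-8: full span → s += -8 → s = 18.0000
seg 4 [280.6°–325.1°] uniform, h=10: θ=318.8° here. β=38.2, B=44.5. 10·38.2/44.5 = 8.5843 → s = 26.5843
seg 4 [280.6°–325.1°] uniform, h=10: θ=320.2° here. β=39.6, B=44.5. 10·39.6/44.5 = 8.8989 → s = 26.8989
θ=230.2°: R = R0 + s = 46 + 22.5584 = 68.5584
θ=247.1°: R = R0 + s = 46 + 24.8943 = 70.8943
θ=318.8°: R = R0 + s = 46 + 26.5843 = 72.5843
θ=320.2°: R = R0 + s = 46 + 26.8989 = 72.8989

θ=230.2°: 68.5584
θ=247.1°: 70.8943
θ=318.8°: 72.5843
θ=320.2°: 72.8989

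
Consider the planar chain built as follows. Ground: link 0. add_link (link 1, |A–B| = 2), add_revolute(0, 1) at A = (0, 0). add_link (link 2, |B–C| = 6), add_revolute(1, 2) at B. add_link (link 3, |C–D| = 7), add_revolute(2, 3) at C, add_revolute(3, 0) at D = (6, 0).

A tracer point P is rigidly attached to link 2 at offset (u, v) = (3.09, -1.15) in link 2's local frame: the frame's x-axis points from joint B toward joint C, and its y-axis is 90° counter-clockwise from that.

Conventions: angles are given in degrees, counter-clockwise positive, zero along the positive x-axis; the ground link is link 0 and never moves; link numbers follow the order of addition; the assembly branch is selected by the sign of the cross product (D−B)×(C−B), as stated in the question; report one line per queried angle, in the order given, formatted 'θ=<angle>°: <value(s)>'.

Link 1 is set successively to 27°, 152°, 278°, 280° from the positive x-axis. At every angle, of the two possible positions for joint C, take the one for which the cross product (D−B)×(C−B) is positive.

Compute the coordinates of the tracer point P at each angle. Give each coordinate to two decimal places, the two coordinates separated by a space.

A=(0,0), D=(6.00,0)
θ=27°: B = A + 2.00·(cos27°, sin27°) = (1.7820, 0.9080)
θ=27°: |BD| = 4.3146
θ=27°: circle(B,6.00) ∩ circle(D,7.00): a=0.6508, h=5.9646
θ=27°:   candidates: C₊=(3.6734,6.6021) cross=25.735; C₋=(1.1630,-5.0600) cross=-25.735
θ=27°:   branch + wants cross > 0 → take C=(3.6734,6.6021) (cross=25.735)
θ=27°: ex = (C−B)/|BC| = (0.3152,0.9490); ey = (-0.9490,0.3152)
θ=27°: P = B + 3.09·ex + -1.15·ey = (3.8475,3.4779)
θ=152°: B = A + 2.00·(cos152°, sin152°) = (-1.7659, 0.9389)
θ=152°: |BD| = 7.8225
θ=152°: circle(B,6.00) ∩ circle(D,7.00): a=3.0803, h=5.1490
θ=152°:   candidates: C₊=(1.9102,5.6810) cross=40.278; C₋=(0.6741,-4.5425) cross=-40.278
θ=152°:   branch + wants cross > 0 → take C=(1.9102,5.6810) (cross=40.278)
θ=152°: ex = (C−B)/|BC| = (0.6127,0.7903); ey = (-0.7903,0.6127)
θ=152°: P = B + 3.09·ex + -1.15·ey = (1.0362,2.6765)
θ=278°: B = A + 2.00·(cos278°, sin278°) = (0.2783, -1.9805)
θ=278°: |BD| = 6.0547
θ=278°: circle(B,6.00) ∩ circle(D,7.00): a=1.9538, h=5.6730
θ=278°:   candidates: C₊=(0.2690,4.0195) cross=34.348; C₋=(3.9803,-6.7023) cross=-34.348
θ=278°:   branch + wants cross > 0 → take C=(0.2690,4.0195) (cross=34.348)
θ=278°: ex = (C−B)/|BC| = (-0.0016,1.0000); ey = (-1.0000,-0.0016)
θ=278°: P = B + 3.09·ex + -1.15·ey = (1.4235,1.1112)
θ=280°: B = A + 2.00·(cos280°, sin280°) = (0.3473, -1.9696)
θ=280°: |BD| = 5.9860
θ=280°: circle(B,6.00) ∩ circle(D,7.00): a=1.9071, h=5.6888
θ=280°:   candidates: C₊=(0.2764,4.0300) cross=34.053; C₋=(4.0201,-6.7142) cross=-34.053
θ=280°:   branch + wants cross > 0 → take C=(0.2764,4.0300) (cross=34.053)
θ=280°: ex = (C−B)/|BC| = (-0.0118,0.9999); ey = (-0.9999,-0.0118)
θ=280°: P = B + 3.09·ex + -1.15·ey = (1.4607,1.1338)

θ=27°: 3.85 3.48
θ=152°: 1.04 2.68
θ=278°: 1.42 1.11
θ=280°: 1.46 1.13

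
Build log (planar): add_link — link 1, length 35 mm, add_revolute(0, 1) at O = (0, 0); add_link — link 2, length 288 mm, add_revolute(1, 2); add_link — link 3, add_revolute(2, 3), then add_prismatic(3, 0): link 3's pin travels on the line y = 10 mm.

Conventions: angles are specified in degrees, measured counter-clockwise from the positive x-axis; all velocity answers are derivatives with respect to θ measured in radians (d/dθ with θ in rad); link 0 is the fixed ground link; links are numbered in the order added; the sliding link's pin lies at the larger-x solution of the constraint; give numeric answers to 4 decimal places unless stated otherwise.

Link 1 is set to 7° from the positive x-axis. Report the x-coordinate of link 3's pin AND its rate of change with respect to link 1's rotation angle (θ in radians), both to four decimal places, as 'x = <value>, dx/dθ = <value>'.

geometry: r = 35 mm, L = 288 mm, e = 10 mm
crank pin P = (r cos θ, r sin θ) = (34.739115, 4.265427)
h = r sin θ − e = 4.265427 − 10 = -5.734573
x = r cos θ + √(L² − h²) = 34.739115 + 287.942902 = 322.682017
dx/dθ = −r sin θ − h·r cos θ/√(L² − h²) (θ in radians; h = -5.734573) = -3.573575

x = 322.6820, dx/dθ = -3.5736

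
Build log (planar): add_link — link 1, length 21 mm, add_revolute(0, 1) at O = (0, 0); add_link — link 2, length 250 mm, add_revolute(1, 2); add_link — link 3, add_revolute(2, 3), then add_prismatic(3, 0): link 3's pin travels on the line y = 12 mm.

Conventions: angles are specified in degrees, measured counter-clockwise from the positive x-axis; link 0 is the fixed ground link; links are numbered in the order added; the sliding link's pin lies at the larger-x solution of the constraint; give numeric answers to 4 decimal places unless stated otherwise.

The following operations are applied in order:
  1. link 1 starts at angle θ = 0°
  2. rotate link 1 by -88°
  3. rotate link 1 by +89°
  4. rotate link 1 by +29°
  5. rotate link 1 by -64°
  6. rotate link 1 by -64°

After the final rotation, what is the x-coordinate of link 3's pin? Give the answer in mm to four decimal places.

geometry: r = 21 mm, L = 250 mm, e = 12 mm; θ starts at 0°
rotate link 1 by -88°: θ ← 0° -88° = -88°
rotate link 1 by +89°: θ ← -88° +89° = 1°
rotate link 1 by +29°: θ ← 1° +29° = 30°
rotate link 1 by -64°: θ ← 30° -64° = -34°
rotate link 1 by -64°: θ ← -34° -64° = -98°
crank pin P = (r cos θ, r sin θ) = (-2.922635, -20.795629)
h = r sin θ − e = -20.795629 − 12 = -32.795629
x = r cos θ + √(L² − h²) = -2.922635 + 247.839558 = 244.916923

244.9169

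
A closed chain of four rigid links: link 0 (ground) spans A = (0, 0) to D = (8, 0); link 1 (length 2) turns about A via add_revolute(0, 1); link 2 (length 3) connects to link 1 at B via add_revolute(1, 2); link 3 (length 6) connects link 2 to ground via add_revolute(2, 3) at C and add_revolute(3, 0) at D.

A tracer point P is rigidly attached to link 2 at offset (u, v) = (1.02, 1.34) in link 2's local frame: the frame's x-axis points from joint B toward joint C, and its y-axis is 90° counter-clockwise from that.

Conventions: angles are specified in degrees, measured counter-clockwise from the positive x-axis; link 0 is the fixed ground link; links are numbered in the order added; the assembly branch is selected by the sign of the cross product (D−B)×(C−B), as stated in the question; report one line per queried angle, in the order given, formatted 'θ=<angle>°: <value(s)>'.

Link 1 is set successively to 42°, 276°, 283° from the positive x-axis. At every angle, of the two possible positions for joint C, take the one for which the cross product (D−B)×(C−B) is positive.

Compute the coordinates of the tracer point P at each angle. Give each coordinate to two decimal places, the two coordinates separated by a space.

A=(0,0), D=(8.00,0)
θ=42°: B = A + 2.00·(cos42°, sin42°) = (1.4863, 1.3383)
θ=42°: |BD| = 6.6498
θ=42°: circle(B,3.00) ∩ circle(D,6.00): a=1.2947, h=2.7062
θ=42°:   candidates: C₊=(3.2992,3.7286) cross=17.996; C₋=(2.2099,-1.5732) cross=-17.996
θ=42°:   branch + wants cross > 0 → take C=(3.2992,3.7286) (cross=17.996)
θ=42°: ex = (C−B)/|BC| = (0.6043,0.7968); ey = (-0.7968,0.6043)
θ=42°: P = B + 1.02·ex + 1.34·ey = (1.0350,2.9607)
θ=276°: B = A + 2.00·(cos276°, sin276°) = (0.2091, -1.9890)
θ=276°: |BD| = 8.0408
θ=276°: circle(B,3.00) ∩ circle(D,6.00): a=2.3415, h=1.8755
θ=276°:   candidates: C₊=(2.0138,0.4074) cross=15.080; C₋=(2.9417,-3.2270) cross=-15.080
θ=276°:   branch + wants cross > 0 → take C=(2.0138,0.4074) (cross=15.080)
θ=276°: ex = (C−B)/|BC| = (0.6016,0.7988); ey = (-0.7988,0.6016)
θ=276°: P = B + 1.02·ex + 1.34·ey = (-0.2477,-0.3681)
θ=283°: B = A + 2.00·(cos283°, sin283°) = (0.4499, -1.9487)
θ=283°: |BD| = 7.7975
θ=283°: circle(B,3.00) ∩ circle(D,6.00): a=2.1675, h=2.0742
θ=283°:   candidates: C₊=(2.0302,0.6013) cross=16.173; C₋=(3.0669,-3.4154) cross=-16.173
θ=283°:   branch + wants cross > 0 → take C=(2.0302,0.6013) (cross=16.173)
θ=283°: ex = (C−B)/|BC| = (0.5268,0.8500); ey = (-0.8500,0.5268)
θ=283°: P = B + 1.02·ex + 1.34·ey = (-0.1518,-0.3759)

θ=42°: 1.04 2.96
θ=276°: -0.25 -0.37
θ=283°: -0.15 -0.38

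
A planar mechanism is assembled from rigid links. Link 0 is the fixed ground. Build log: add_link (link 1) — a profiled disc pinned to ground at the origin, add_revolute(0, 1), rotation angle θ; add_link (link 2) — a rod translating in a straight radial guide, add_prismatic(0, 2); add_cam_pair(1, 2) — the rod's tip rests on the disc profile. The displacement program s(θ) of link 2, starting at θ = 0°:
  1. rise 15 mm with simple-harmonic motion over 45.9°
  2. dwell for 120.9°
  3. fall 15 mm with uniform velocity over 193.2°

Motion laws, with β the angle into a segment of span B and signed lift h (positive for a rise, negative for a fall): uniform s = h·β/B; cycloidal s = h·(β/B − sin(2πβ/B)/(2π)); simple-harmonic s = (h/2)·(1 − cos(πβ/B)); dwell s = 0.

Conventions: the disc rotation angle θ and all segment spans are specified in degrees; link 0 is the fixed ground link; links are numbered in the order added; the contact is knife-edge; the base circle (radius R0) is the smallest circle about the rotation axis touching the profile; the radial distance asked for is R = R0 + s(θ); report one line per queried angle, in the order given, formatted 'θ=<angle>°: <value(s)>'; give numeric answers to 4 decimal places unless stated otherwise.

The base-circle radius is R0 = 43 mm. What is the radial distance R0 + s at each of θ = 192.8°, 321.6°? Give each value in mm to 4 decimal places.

seg 1 [0°–45.9°] simple-harmonic, h=15: full span → s += 15 → s = 15.0000
seg 2 [45.9°–166.8°] dwell: s stays 15.0000
seg 3 [166.8°–360°] uniform, h=-15: θ=192.8° here. β=26, B=193.2. -15·26/193.2 = -2.0186 → s = 12.9814
seg 3 [166.8°–360°] uniform, h=-15: θ=321.6° here. β=154.8, B=193.2. -15·154.8/193.2 = -12.0186 → s = 2.9814
θ=192.8°: R = R0 + s = 43 + 12.9814 = 55.9814
θ=321.6°: R = R0 + s = 43 + 2.9814 = 45.9814

θ=192.8°: 55.9814
θ=321.6°: 45.9814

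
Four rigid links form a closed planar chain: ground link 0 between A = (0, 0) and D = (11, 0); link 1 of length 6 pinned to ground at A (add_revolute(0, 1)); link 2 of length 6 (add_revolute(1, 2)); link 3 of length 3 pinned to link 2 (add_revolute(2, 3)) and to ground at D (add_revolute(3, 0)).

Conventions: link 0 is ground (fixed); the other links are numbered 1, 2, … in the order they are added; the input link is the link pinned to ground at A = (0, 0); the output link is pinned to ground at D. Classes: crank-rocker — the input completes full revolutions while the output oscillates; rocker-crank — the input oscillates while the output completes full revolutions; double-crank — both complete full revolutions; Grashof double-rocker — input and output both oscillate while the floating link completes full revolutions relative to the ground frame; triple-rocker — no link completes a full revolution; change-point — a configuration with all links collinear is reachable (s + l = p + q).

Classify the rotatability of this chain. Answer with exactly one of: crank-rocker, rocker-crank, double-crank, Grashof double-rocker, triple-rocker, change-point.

lengths: ground=11, input=6, coupler=6, output=3
sorted: s=3 (shortest), l=11 (longest), p+q=12
s + l = 14 vs p + q = 12
s + l > p + q → non-Grashof → no link fully rotates → triple-rocker

triple-rocker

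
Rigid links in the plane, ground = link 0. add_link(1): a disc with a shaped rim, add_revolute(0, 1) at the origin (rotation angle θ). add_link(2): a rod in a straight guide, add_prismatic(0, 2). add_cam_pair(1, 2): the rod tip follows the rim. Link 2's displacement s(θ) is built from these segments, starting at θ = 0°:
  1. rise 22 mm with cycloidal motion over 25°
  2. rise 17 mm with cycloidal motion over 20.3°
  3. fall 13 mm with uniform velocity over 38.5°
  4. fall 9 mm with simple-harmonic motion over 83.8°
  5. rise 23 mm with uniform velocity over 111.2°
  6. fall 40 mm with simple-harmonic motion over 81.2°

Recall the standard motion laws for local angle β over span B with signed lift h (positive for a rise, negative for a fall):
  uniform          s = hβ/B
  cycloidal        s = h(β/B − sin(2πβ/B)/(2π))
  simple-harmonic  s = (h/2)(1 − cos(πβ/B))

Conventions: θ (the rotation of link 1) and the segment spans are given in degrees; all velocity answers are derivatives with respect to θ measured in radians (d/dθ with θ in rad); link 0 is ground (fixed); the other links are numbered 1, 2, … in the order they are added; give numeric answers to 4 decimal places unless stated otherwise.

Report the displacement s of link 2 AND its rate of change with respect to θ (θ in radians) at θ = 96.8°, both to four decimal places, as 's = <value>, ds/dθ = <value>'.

segment 1 (0° to 25°, cycloidal, h = 22) is passed completely: s = 0.0000 + (22) = 22.0000
segment 2 (25° to 45.3°, cycloidal, h = 17) is passed completely: s = 22.0000 + (17) = 39.0000
segment 3 (45.3° to 83.8°, uniform, h = -13) is passed completely: s = 39.0000 + (-13) = 26.0000
θ = 96.8° falls in segment 4 (83.8° to 167.6°, simple-harmonic, h = -9): β = 96.8 − 83.8 = 13°, B = 83.8°; Δs = -9/2·(1 − cos(π·0.1551)) = -0.5239; s = 26.0000 − 0.5239 = 25.4761
velocity in seg [83.8°–167.6°] (simple-harmonic), θ in radians: β = 13° = 0.2269 rad, B = 83.8° = 1.4626 rad; ds/dθ = (πh/(2B)) sin(πβ/B) = (π·(-9)/(2·1.4626)) sin(π·0.1551) = -4.526472 mm/rad

s = 25.4761, ds/dθ = -4.5265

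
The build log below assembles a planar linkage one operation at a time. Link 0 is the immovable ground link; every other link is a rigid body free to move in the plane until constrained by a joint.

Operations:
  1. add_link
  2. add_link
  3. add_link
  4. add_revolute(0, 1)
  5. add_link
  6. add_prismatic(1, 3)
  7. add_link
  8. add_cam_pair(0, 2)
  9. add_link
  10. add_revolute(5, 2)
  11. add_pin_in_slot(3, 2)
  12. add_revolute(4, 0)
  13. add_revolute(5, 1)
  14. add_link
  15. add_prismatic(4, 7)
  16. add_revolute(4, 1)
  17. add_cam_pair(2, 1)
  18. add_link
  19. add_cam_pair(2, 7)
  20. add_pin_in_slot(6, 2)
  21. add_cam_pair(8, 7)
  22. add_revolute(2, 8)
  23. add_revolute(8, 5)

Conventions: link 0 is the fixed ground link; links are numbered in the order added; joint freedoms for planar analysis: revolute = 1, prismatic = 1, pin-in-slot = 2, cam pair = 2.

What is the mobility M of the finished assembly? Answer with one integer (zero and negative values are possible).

link 0 = ground. State L|J1|J2 = 1|0|0
+link1  2|0|0
+link2  3|0|0
+link3  4|0|0
R(0,1) f=1→J1  4|1|0
+link4  5|1|0
P(1,3) f=1→J1  5|2|0
+link5  6|2|0
C(0,2) f=2→J2  6|2|1
+link6  7|2|1
R(5,2) f=1→J1  7|3|1
PS(3,2) f=2→J2  7|3|2
R(4,0) f=1→J1  7|4|2
R(5,1) f=1→J1  7|5|2
+link7  8|5|2
P(4,7) f=1→J1  8|6|2
R(4,1) f=1→J1  8|7|2
C(2,1) f=2→J2  8|7|3
+link8  9|7|3
C(2,7) f=2→J2  9|7|4
PS(6,2) f=2→J2  9|7|5
C(8,7) f=2→J2  9|7|6
R(2,8) f=1→J1  9|8|6
R(8,5) f=1→J1  9|9|6
M = 3(9−1)−2·9−6 = 24−18−6 = 0

M = 0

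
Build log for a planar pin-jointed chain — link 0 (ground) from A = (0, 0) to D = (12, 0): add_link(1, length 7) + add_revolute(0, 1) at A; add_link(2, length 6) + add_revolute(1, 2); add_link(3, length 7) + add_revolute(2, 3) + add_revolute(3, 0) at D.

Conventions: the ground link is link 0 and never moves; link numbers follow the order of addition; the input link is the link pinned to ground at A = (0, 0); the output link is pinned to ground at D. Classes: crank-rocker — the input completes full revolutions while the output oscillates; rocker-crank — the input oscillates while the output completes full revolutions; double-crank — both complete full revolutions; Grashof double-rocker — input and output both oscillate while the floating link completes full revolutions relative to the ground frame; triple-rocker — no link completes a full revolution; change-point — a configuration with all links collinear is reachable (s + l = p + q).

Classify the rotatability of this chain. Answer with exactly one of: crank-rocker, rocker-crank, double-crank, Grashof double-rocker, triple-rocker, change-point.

lengths: ground=12, input=7, coupler=6, output=7
sorted: s=6 (shortest), l=12 (longest), p+q=14
s + l = 18 vs p + q = 14
s + l > p + q → non-Grashof → no link fully rotates → triple-rocker

triple-rocker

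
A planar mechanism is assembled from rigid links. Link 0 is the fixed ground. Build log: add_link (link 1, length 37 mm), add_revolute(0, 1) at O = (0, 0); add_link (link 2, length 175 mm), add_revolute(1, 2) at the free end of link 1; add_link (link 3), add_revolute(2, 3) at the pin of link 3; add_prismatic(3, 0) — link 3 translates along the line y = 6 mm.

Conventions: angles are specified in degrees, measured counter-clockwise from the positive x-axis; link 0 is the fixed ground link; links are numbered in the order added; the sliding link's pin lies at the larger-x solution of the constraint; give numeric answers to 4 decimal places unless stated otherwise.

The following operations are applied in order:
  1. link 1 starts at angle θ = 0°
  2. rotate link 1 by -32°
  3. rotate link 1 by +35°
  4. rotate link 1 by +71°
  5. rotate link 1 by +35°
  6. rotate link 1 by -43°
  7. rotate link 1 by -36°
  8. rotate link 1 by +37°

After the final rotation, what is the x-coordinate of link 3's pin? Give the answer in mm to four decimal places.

geometry: r = 37 mm, L = 175 mm, e = 6 mm; θ starts at 0°
rotate link 1 by -32°: θ ← 0° -32° = -32°
rotate link 1 by +35°: θ ← -32° +35° = 3°
rotate link 1 by +71°: θ ← 3° +71° = 74°
rotate link 1 by +35°: θ ← 74° +35° = 109°
rotate link 1 by -43°: θ ← 109° -43° = 66°
rotate link 1 by -36°: θ ← 66° -36° = 30°
rotate link 1 by +37°: θ ← 30° +37° = 67°
crank pin P = (r cos θ, r sin θ) = (14.457052, 34.058680)
h = r sin θ − e = 34.058680 − 6 = 28.058680
x = r cos θ + √(L² − h²) = 14.457052 + 172.735956 = 187.193008

187.1930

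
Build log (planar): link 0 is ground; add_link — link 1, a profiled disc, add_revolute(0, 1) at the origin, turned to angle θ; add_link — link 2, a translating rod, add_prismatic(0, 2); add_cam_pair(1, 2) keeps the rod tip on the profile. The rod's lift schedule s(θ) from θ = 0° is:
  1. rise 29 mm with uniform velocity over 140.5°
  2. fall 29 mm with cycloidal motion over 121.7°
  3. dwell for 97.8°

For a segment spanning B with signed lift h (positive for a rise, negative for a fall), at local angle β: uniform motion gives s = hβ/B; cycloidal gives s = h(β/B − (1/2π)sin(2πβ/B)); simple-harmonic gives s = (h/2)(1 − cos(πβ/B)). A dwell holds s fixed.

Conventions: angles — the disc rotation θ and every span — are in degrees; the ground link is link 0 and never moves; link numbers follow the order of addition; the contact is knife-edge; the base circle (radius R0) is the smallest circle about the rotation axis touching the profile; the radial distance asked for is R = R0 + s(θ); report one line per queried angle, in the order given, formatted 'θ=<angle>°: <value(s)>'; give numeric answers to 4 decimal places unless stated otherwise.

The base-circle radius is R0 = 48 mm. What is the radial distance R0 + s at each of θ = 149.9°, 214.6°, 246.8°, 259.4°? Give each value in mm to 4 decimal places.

seg 1 [0°–140.5°] uniform, h=29: full span → s += 29 → s = 29.0000
seg 2 [140.5°–262.2°] cycloidal, h=-29: θ=149.9° here. β=9.4, B=121.7. -29·(0.0772 − sin(2π·0.0772)/(2π)) = -0.0869 → s = 28.9131
seg 2 [140.5°–262.2°] cycloidal, h=-29: θ=214.6° here. β=74.1, B=121.7. -29·(0.6089 − sin(2π·0.6089)/(2π)) = -20.5742 → s = 8.4258
seg 2 [140.5°–262.2°] cycloidal, h=-29: θ=246.8° here. β=106.3, B=121.7. -29·(0.8735 − sin(2π·0.8735)/(2π)) = -28.6254 → s = 0.3746
seg 2 [140.5°–262.2°] cycloidal, h=-29: θ=259.4° here. β=118.9, B=121.7. -29·(0.9770 − sin(2π·0.9770)/(2π)) = -28.9977 → s = 0.0023
θ=149.9°: R = R0 + s = 48 + 28.9131 = 76.9131
θ=214.6°: R = R0 + s = 48 + 8.4258 = 56.4258
θ=246.8°: R = R0 + s = 48 + 0.3746 = 48.3746
θ=259.4°: R = R0 + s = 48 + 0.0023 = 48.0023

θ=149.9°: 76.9131
θ=214.6°: 56.4258
θ=246.8°: 48.3746
θ=259.4°: 48.0023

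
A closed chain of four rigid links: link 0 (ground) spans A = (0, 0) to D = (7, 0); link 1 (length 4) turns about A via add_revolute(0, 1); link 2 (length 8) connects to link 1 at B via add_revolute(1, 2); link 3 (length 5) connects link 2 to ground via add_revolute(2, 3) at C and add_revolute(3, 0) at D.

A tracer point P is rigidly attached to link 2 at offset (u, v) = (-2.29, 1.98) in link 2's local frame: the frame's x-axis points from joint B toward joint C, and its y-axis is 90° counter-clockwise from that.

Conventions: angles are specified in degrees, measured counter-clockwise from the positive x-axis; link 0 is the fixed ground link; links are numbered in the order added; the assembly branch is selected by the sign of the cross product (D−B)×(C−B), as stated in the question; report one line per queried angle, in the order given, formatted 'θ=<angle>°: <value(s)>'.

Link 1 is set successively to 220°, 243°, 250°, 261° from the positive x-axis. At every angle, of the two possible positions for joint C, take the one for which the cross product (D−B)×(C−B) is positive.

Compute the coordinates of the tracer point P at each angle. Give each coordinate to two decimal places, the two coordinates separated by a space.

A=(0,0), D=(7.00,0)
θ=220°: B = A + 4.00·(cos220°, sin220°) = (-3.0642, -2.5712)
θ=220°: |BD| = 10.3874
θ=220°: circle(B,8.00) ∩ circle(D,5.00): a=7.0710, h=3.7418
θ=220°:   candidates: C₊=(2.8606,2.8045) cross=38.868; C₋=(4.7130,-4.4463) cross=-38.868
θ=220°:   branch + wants cross > 0 → take C=(2.8606,2.8045) (cross=38.868)
θ=220°: ex = (C−B)/|BC| = (0.7406,0.6720); ey = (-0.6720,0.7406)
θ=220°: P = B + -2.29·ex + 1.98·ey = (-6.0906,-2.6435)
θ=243°: B = A + 4.00·(cos243°, sin243°) = (-1.8160, -3.5640)
θ=243°: |BD| = 9.5091
θ=243°: circle(B,8.00) ∩ circle(D,5.00): a=6.8052, h=4.2058
θ=243°:   candidates: C₊=(2.9169,2.8858) cross=39.994; C₋=(6.0695,-4.9127) cross=-39.994
θ=243°:   branch + wants cross > 0 → take C=(2.9169,2.8858) (cross=39.994)
θ=243°: ex = (C−B)/|BC| = (0.5916,0.8062); ey = (-0.8062,0.5916)
θ=243°: P = B + -2.29·ex + 1.98·ey = (-4.7671,-4.2389)
θ=250°: B = A + 4.00·(cos250°, sin250°) = (-1.3681, -3.7588)
θ=250°: |BD| = 9.1735
θ=250°: circle(B,8.00) ∩ circle(D,5.00): a=6.7124, h=4.3524
θ=250°:   candidates: C₊=(2.9717,2.9618) cross=39.927; C₋=(6.5384,-4.9786) cross=-39.927
θ=250°:   branch + wants cross > 0 → take C=(2.9717,2.9618) (cross=39.927)
θ=250°: ex = (C−B)/|BC| = (0.5425,0.8401); ey = (-0.8401,0.5425)
θ=250°: P = B + -2.29·ex + 1.98·ey = (-4.2737,-4.6085)
θ=261°: B = A + 4.00·(cos261°, sin261°) = (-0.6257, -3.9508)
θ=261°: |BD| = 8.5884
θ=261°: circle(B,8.00) ∩ circle(D,5.00): a=6.5647, h=4.5722
θ=261°:   candidates: C₊=(3.0999,3.1288) cross=39.268; C₋=(7.3064,-4.9906) cross=-39.268
θ=261°:   branch + wants cross > 0 → take C=(3.0999,3.1288) (cross=39.268)
θ=261°: ex = (C−B)/|BC| = (0.4657,0.8849); ey = (-0.8849,0.4657)
θ=261°: P = B + -2.29·ex + 1.98·ey = (-3.4444,-5.0552)

θ=220°: -6.09 -2.64
θ=243°: -4.77 -4.24
θ=250°: -4.27 -4.61
θ=261°: -3.44 -5.06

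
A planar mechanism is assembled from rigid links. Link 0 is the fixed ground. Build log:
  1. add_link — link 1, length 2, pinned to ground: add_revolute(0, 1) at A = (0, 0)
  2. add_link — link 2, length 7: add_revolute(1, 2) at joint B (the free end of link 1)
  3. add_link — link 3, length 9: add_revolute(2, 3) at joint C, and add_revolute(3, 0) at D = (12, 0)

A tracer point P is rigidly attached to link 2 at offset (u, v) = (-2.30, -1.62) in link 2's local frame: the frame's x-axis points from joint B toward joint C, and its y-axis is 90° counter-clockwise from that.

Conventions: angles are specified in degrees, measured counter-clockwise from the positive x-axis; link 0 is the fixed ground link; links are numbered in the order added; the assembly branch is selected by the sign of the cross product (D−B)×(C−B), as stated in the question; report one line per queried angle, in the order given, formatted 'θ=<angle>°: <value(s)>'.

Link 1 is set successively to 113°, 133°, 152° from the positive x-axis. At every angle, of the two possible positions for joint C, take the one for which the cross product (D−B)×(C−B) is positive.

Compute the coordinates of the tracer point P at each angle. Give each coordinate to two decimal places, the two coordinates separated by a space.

A=(0,0), D=(12.00,0)
θ=113°: B = A + 2.00·(cos113°, sin113°) = (-0.7815, 1.8410)
θ=113°: |BD| = 12.9134
θ=113°: circle(B,7.00) ∩ circle(D,9.00): a=5.2177, h=4.6665
θ=113°:   candidates: C₊=(5.0482,5.7160) cross=60.260; C₋=(3.7176,-3.5217) cross=-60.260
θ=113°:   branch + wants cross > 0 → take C=(5.0482,5.7160) (cross=60.260)
θ=113°: ex = (C−B)/|BC| = (0.8328,0.5536); ey = (-0.5536,0.8328)
θ=113°: P = B + -2.30·ex + -1.62·ey = (-1.8001,-0.7813)
θ=133°: B = A + 2.00·(cos133°, sin133°) = (-1.3640, 1.4627)
θ=133°: |BD| = 13.4438
θ=133°: circle(B,7.00) ∩ circle(D,9.00): a=5.5318, h=4.2895
θ=133°:   candidates: C₊=(4.6016,5.1249) cross=57.667; C₋=(3.6682,-3.4032) cross=-57.667
θ=133°:   branch + wants cross > 0 → take C=(4.6016,5.1249) (cross=57.667)
θ=133°: ex = (C−B)/|BC| = (0.8522,0.5232); ey = (-0.5232,0.8522)
θ=133°: P = B + -2.30·ex + -1.62·ey = (-2.4766,-1.1212)
θ=152°: B = A + 2.00·(cos152°, sin152°) = (-1.7659, 0.9389)
θ=152°: |BD| = 13.7979
θ=152°: circle(B,7.00) ∩ circle(D,9.00): a=5.7393, h=4.0075
θ=152°:   candidates: C₊=(4.2329,4.5466) cross=55.295; C₋=(3.6874,-3.4498) cross=-55.295
θ=152°:   branch + wants cross > 0 → take C=(4.2329,4.5466) (cross=55.295)
θ=152°: ex = (C−B)/|BC| = (0.8570,0.5154); ey = (-0.5154,0.8570)
θ=152°: P = B + -2.30·ex + -1.62·ey = (-2.9020,-1.6347)

θ=113°: -1.80 -0.78
θ=133°: -2.48 -1.12
θ=152°: -2.90 -1.63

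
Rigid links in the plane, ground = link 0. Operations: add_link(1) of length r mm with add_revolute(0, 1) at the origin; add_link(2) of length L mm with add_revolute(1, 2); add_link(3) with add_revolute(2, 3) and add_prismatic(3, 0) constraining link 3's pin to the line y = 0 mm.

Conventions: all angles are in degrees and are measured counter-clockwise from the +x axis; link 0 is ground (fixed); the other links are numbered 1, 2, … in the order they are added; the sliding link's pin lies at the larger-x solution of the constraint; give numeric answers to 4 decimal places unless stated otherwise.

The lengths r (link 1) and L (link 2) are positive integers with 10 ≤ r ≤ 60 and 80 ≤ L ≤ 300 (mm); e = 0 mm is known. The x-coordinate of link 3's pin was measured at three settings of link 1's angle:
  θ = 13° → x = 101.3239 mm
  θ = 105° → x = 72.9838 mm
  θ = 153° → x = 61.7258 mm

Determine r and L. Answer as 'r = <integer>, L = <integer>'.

constraint per measurement: (x − r cos θ)² + (r sin θ − e)² = L²
subtracting the θ₁ and θ₂ equations cancels the r² and L² terms:
r = (x₁² − x₂²) / (2[(x₁cos θ₁ + e sin θ₁) − (x₂cos θ₂ + e sin θ₂)]) = 21.0000 → r = 21
L² = (x₁ − r cos θ₁)² + (r sin θ₁ − e)² = 6560.9998 → L = 81.0000 → L = 81
check at θ₃=153°: x = 61.7258 (printed 61.7258) ✓

r = 21, L = 81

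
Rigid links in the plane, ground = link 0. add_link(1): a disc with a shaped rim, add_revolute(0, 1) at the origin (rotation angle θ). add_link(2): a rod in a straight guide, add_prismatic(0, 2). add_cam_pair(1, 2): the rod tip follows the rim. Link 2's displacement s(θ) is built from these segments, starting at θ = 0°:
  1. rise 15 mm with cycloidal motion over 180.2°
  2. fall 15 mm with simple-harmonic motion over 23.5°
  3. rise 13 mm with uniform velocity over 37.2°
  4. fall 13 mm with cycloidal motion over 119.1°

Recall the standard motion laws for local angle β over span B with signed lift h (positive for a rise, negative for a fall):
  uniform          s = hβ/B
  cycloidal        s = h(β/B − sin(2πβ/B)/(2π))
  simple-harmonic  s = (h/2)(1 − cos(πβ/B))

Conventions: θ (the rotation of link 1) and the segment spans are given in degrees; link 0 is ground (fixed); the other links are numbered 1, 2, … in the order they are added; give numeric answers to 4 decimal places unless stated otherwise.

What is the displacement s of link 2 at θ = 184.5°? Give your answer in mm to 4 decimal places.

segment 1 (0° to 180.2°, cycloidal, h = 15) is passed completely: s = 0.0000 + (15) = 15.0000
θ = 184.5° falls in segment 2 (180.2° to 203.7°, simple-harmonic, h = -15): β = 184.5 − 180.2 = 4.3°, B = 23.5°; Δs = -15/2·(1 − cos(π·0.1830)) = -1.2054; s = 15.0000 − 1.2054 = 13.7946

13.7946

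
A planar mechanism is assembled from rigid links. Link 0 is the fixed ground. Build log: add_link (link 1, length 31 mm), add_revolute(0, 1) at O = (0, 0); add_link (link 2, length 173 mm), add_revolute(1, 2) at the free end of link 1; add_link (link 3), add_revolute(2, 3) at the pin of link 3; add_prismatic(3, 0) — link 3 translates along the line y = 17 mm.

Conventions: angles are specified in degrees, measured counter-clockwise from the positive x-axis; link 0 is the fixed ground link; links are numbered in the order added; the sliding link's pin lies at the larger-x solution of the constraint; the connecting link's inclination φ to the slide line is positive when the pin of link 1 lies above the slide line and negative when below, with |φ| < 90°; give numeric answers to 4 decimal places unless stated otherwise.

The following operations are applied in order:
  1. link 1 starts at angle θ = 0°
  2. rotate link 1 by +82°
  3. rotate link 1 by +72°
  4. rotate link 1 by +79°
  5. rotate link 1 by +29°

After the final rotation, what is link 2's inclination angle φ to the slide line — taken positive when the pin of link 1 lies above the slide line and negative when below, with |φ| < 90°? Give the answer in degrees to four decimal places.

geometry: r = 31 mm, L = 173 mm, e = 17 mm; θ starts at 0°
rotate link 1 by +82°: θ ← 0° +82° = 82°
rotate link 1 by +72°: θ ← 82° +72° = 154°
rotate link 1 by +79°: θ ← 154° +79° = 233°
rotate link 1 by +29°: θ ← 233° +29° = 262°
h = r sin θ − e = -30.698310 − 17 = -47.698310
sin φ = h / L = -47.698310 / 173 = -0.27571278
φ = arcsin(-0.27571278) = -16.004495°

-16.0045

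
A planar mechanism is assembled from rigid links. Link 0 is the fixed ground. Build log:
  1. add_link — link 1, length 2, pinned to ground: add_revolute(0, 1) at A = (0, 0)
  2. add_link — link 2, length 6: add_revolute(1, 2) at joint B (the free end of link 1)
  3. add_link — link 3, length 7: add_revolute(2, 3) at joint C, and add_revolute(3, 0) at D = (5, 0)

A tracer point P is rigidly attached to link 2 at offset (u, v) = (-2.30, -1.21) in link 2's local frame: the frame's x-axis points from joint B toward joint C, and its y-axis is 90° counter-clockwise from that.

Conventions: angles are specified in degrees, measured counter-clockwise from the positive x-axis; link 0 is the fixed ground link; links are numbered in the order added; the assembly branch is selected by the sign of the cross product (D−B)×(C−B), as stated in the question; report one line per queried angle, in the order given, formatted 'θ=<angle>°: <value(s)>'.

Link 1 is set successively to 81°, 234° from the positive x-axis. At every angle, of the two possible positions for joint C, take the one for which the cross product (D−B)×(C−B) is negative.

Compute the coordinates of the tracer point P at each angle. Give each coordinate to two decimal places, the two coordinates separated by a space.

A=(0,0), D=(5.00,0)
θ=81°: B = A + 2.00·(cos81°, sin81°) = (0.3129, 1.9754)
θ=81°: |BD| = 5.0864
θ=81°: circle(B,6.00) ∩ circle(D,7.00): a=1.2653, h=5.8651
θ=81°:   candidates: C₊=(3.7566,6.8887) cross=29.832; C₋=(-0.7990,-3.9207) cross=-29.832
θ=81°:   branch - wants cross < 0 → take C=(-0.7990,-3.9207) (cross=-29.832)
θ=81°: ex = (C−B)/|BC| = (-0.1853,-0.9827); ey = (0.9827,-0.1853)
θ=81°: P = B + -2.30·ex + -1.21·ey = (-0.4500,4.4598)
θ=234°: B = A + 2.00·(cos234°, sin234°) = (-1.1756, -1.6180)
θ=234°: |BD| = 6.3840
θ=234°: circle(B,6.00) ∩ circle(D,7.00): a=2.1738, h=5.5924
θ=234°:   candidates: C₊=(-0.4901,4.3427) cross=35.702; C₋=(2.3447,-6.4768) cross=-35.702
θ=234°:   branch - wants cross < 0 → take C=(2.3447,-6.4768) (cross=-35.702)
θ=234°: ex = (C−B)/|BC| = (0.5867,-0.8098); ey = (0.8098,0.5867)
θ=234°: P = B + -2.30·ex + -1.21·ey = (-3.5049,-0.4654)

θ=81°: -0.45 4.46
θ=234°: -3.50 -0.47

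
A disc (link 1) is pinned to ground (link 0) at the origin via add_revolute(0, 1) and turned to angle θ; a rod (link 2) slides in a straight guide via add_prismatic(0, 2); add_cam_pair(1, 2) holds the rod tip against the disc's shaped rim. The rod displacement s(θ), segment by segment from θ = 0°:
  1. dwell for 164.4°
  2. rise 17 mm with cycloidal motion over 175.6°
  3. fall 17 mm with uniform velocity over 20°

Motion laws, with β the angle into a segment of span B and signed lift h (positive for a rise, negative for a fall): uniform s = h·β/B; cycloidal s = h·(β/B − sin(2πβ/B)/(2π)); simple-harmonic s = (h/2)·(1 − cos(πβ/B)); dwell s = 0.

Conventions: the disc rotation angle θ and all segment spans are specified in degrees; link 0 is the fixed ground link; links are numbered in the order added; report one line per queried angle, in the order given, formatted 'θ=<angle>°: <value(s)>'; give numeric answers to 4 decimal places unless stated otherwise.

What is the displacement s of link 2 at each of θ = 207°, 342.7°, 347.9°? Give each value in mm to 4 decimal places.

segment 1 (0° to 164.4°, dwell): s unchanged at 0.0000
θ = 207° falls in segment 2 (164.4° to 340°, cycloidal, h = 17): β = 207 − 164.4 = 42.6°, B = 175.6°; Δs = 17·(0.2426 − sin(2π·0.2426)/(2π)) = 1.4214; s = 0.0000 + 1.4214 = 1.4214
segment 2 (164.4° to 340°, cycloidal, h = 17) is passed completely: s = 0.0000 + (17) = 17.0000
θ = 342.7° falls in segment 3 (340° to 360°, uniform, h = -17): β = 342.7 − 340 = 2.7°, B = 20°; Δs = -17·2.7/20 = -2.2950; s = 17.0000 − 2.2950 = 14.7050
θ = 347.9° falls in segment 3 (340° to 360°, uniform, h = -17): β = 347.9 − 340 = 7.9°, B = 20°; Δs = -17·7.9/20 = -6.7150; s = 17.0000 − 6.7150 = 10.2850

θ=207°: 1.4214
θ=342.7°: 14.7050
θ=347.9°: 10.2850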